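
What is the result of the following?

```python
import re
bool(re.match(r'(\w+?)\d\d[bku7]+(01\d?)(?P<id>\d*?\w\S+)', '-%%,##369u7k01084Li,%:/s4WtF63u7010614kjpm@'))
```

`match` is anchored at position 0; if the pattern doesn't fit there, it returns None.
Here the pattern fails at index 0, so the call returns None, and `bool(None)` is False.

False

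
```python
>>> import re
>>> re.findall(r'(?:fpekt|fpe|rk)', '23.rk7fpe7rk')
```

['rk', 'fpe', 'rk']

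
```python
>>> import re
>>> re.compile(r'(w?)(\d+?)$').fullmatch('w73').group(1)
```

The match spans [0:3] → 'w73'.
Captured: group 1 = 'w', group 2 = '73'.

'w'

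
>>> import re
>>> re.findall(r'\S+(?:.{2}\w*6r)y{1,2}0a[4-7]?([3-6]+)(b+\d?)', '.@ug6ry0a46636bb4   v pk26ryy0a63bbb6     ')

The pattern matches one or more of a non-whitespace character; then exactly 2 of any character, then zero or more of a word character, then the literal '6r' (non-capturing group); then 1 to 2 of the literal 'y', then the literal '0a', then optionally a character in [4-7]; then one or more of a character in [3-6] (captured); then one or more of the literal 'b', then optionally a digit (captured).
`findall` packs the 2 group values into a tuple for every match.

[('6636', 'bb4'), ('3', 'bbb6')]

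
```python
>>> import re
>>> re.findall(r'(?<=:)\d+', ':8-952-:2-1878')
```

['8', '2']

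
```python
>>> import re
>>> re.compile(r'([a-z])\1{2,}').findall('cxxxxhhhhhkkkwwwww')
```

`\1` is not a pattern — it's the concrete string captured by group 1, re-applied verbatim.
Matches: at [1:5] match 'xxxx', group 1 = 'x'; at [5:10] match 'hhhhh', group 1 = 'h'; at [10:13] match 'kkk', group 1 = 'k'; at [13:18] match 'wwwww', group 1 = 'w'.
One capturing group, so `findall` returns just the captured substring from each match — 4 in all.

['x', 'h', 'k', 'w']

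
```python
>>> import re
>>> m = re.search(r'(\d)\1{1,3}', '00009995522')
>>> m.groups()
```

('0',)

The match spans [0:4] → '0000'.
Captured: group 1 = '0'.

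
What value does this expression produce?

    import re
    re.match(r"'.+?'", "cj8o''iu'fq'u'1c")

None

`match` is anchored at position 0; if the pattern doesn't fit there, it returns None.
Here the string doesn't start with a match, so the call returns None.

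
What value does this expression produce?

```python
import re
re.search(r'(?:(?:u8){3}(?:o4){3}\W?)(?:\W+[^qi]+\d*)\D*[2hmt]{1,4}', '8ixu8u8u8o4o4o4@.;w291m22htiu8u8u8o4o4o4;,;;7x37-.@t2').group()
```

'u8u8u8o4o4o4@.;w291m22ht'

The pattern matches the literal 'u8' repeated 3 times, then the literal 'o4' repeated 3 times, then optionally a non-word character (non-capturing group); then one or more of a non-word character, then one or more of any character except [qi], then zero or more of a digit (non-capturing group); then zero or more of a non-digit, then 1 to 4 of one of [2hmt].
`re.search` tries every starting position until one works.
The match spans [3:27] → 'u8u8u8o4o4o4@.;w291m22ht'.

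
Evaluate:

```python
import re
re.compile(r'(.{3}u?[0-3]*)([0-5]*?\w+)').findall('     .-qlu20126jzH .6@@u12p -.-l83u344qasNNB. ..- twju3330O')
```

[(' .-', 'qlu20126jzH'), ('6@@u12', 'p'), ('-.-', 'l83u344qasNNB'), ('.- ', 'twju3330O')]

With 2 capturing groups, `findall` returns a 2-tuple per match.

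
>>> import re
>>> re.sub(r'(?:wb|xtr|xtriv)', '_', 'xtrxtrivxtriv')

'__iv_iv'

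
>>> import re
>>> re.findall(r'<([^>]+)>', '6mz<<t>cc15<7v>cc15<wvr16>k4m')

Because there's exactly one group, `findall` drops the full match and keeps group 1 from each hit.

['<t', '7v', 'wvr16']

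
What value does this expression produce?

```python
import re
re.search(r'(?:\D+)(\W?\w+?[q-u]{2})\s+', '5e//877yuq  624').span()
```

(1, 12)

The match spans [1:12] → 'e//877yuq  '.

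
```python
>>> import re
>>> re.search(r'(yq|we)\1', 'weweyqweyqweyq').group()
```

After group 1 captures some text, `\1` only succeeds where that same text appears again.
`re.search` tries every starting position until one works.
The match spans [0:4] → 'wewe'.
Captured: group 1 = 'we'.

'wewe'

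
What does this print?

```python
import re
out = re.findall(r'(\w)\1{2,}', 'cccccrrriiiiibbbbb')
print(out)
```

`\1` is not a pattern — it's the concrete string captured by group 1, re-applied verbatim.
Because there's exactly one group, `findall` drops the full match and keeps group 1 from each hit.

['c', 'r', 'i', 'b']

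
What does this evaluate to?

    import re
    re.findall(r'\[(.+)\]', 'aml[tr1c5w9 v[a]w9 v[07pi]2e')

['tr1c5w9 v[a]w9 v[07pi']

Because there's exactly one group, `findall` drops the full match and keeps group 1 from the one hit.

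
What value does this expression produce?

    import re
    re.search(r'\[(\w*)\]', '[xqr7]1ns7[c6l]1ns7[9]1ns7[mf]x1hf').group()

'[xqr7]'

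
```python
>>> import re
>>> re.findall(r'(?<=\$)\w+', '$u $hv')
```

['u', 'hv']

The lookaround is zero-width — it requires the adjacent text to match without consuming it, so the asserted text isn't part of the match.
Walking the string: at [1:2] → 'u'; at [4:6] → 'hv'.
`findall` yields the raw match text (2 of them) because the pattern has no groups.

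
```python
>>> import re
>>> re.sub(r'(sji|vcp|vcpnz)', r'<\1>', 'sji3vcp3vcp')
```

'<sji>3<vcp>3<vcp>'

Matches: at [0:3] → 'sji'; at [4:7] → 'vcp'; at [8:11] → 'vcp'.
`\1` in the replacement pulls in group 1's text for each match.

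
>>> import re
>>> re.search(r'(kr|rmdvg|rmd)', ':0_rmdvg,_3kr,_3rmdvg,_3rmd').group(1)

Branches in `(...|...)` are attempted left-to-right; the first branch that allows the whole pattern to succeed is taken.
Unlike `match`, `search` isn't anchored — it looks for the pattern anywhere in the string.
The match spans [3:8] → 'rmdvg'.
Captured: group 1 = 'rmdvg'.

'rmdvg'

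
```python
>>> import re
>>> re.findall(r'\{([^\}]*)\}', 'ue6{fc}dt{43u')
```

Matches: at [3:7] match '{fc}', group 1 = 'fc'.
Because there's exactly one group, `findall` drops the full match and keeps group 1 from the one hit.

['fc']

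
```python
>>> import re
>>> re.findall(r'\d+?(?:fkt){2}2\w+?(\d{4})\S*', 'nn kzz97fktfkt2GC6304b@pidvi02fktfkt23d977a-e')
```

['6304']

Pattern: one or more of a digit (lazy); then the literal 'fkt' repeated 2 times, then the literal '2', then one or more of a word character (lazy); then exactly 4 of a digit (captured); then zero or more of a non-whitespace character.
Walking the string: at [6:45] match '97fktfkt2GC6304b@pidvi02fktfkt23d977a-e', group 1 = '6304'.
One capturing group, so `findall` returns just the captured substring from the one match — 1 in all.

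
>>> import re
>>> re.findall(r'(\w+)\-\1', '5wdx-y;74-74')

The backreference `\1` re-matches whatever the first group consumed, character for character.
`findall` collects group 1 from the one match (1 total).

['74']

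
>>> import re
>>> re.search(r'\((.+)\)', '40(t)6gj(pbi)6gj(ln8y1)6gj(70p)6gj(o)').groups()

('t)6gj(pbi)6gj(ln8y1)6gj(70p)6gj(o',)

The match spans [2:37] → '(t)6gj(pbi)6gj(ln8y1)6gj(70p)6gj(o)'.
Captured: group 1 = 't)6gj(pbi)6gj(ln8y1)6gj(70p)6gj(o'.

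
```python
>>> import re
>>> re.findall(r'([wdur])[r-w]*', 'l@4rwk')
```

['r']

This matches one of [wdur] (captured); then zero or more of a character in [r-w].
Matches: at [3:5] match 'rw', group 1 = 'r'.
One capturing group, so `findall` returns just the captured substring from the one match — 1 in all.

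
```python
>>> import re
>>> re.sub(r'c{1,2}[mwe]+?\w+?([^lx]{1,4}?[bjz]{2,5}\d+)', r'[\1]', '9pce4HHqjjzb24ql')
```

'9p[HHqjjzb24]ql'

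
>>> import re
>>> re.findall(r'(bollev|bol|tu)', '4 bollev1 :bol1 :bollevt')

['bollev', 'bol', 'bollev']

The regex engine tests alternatives in the order written; an earlier branch that matches wins even if a later one would match more.
`findall` collects group 1 from each match (3 total).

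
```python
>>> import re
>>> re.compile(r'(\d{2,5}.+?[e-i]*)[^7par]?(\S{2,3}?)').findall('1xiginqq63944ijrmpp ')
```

This matches 2 to 5 of a digit, then one or more of any character (lazy), then zero or more of a character in [e-i] (captured); then optionally any character except [7par]; then 2 to 3 of a non-whitespace character (lazy) (captured).
With the lazy modifier that quantifier settles for the fewest repetitions that let the rest of the pattern succeed (the atoms after it are unaffected and can still be greedy).
Walking the string: at [8:17] match '63944ijrm', groups = ('63944i', 'rm').
`findall` packs the 2 group values into a tuple for every match.

[('63944i', 'rm')]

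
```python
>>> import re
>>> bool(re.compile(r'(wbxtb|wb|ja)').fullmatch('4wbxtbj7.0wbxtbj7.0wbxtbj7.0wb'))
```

False

`re.fullmatch` is like wrapping the pattern in `^…$` (in single-line mode).
Here the pattern can't cover the whole string, so the call returns None, and `bool(None)` is False.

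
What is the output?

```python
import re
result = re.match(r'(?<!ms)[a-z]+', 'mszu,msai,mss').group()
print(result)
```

mszu

A negative assertion filters positions out without eating any characters.
`match` is anchored at position 0; if the pattern doesn't fit there, it returns None.
The match spans [0:4] → 'mszu'.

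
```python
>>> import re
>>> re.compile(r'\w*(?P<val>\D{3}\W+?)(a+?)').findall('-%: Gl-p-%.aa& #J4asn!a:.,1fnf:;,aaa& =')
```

[('-p-%.', 'a'), ('asn!', 'a'), ('f:;,', 'a')]

Pattern: zero or more of a word character; then exactly 3 of a non-digit, then one or more of a non-word character (lazy) (captured as 'val'); then one or more of a literal 'a' (lazy) (captured).
Multiple groups make `findall` return tuples — one 2-tuple for each match.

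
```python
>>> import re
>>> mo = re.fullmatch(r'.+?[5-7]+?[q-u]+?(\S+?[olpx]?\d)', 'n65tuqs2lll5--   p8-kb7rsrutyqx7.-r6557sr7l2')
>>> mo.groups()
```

('srutyqx7.-r6557sr7l2',)

The match spans [0:44] → 'n65tuqs2lll5--   p8-kb7rsrutyqx7.-r6557sr7l2'.
Captured: group 1 = 'srutyqx7.-r6557sr7l2'.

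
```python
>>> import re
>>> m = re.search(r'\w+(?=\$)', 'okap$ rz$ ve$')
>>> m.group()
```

The `(?=…)`/`(?<=…)` assertion just peeks at neighbouring text; it doesn't advance the match position.
Unlike `match`, `search` isn't anchored — it looks for the pattern anywhere in the string.
The match spans [0:4] → 'okap'.

'okap'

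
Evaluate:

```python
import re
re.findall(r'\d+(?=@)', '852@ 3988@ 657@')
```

['852', '3988', '657']

The positive lookaround only admits positions where the adjacent text matches; those characters stay outside the span.
Walking the string: at [0:3] → '852'; at [5:9] → '3988'; at [11:14] → '657'.
With no groups in the pattern, `findall` gives back each whole match — 3 here.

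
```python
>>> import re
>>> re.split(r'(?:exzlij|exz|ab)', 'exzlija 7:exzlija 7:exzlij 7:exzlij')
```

['', 'a 7:', 'a 7:', ' 7:', '']

Branches in `(...|...)` are attempted left-to-right; the first branch that allows the whole pattern to succeed is taken.
Matches to split on: at [0:6] → 'exzlij'; at [10:16] → 'exzlij'; at [20:26] → 'exzlij'; at [29:35] → 'exzlij'.
Each match becomes a cut point; 5 segments remain.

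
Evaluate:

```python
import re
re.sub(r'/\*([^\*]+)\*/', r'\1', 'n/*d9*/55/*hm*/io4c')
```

'nd955hmio4c'

Each match is replaced using the text its own group 1 captured.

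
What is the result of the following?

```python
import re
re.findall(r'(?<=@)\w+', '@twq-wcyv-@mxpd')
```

The positive lookaround only admits positions where the adjacent text matches; those characters stay outside the span.
Matches: at [1:4] → 'twq'; at [11:15] → 'mxpd'.
`findall` yields the raw match text (2 of them) because the pattern has no groups.

['twq', 'mxpd']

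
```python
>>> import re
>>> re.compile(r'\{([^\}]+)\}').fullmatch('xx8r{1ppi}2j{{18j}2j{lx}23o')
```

None

`re.fullmatch` requires the pattern to consume the entire string.
Here there's no way to consume every character, so the call returns None.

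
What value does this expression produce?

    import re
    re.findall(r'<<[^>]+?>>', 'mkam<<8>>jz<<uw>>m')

['<<8>>', '<<uw>>']

Matches: at [4:9] → '<<8>>'; at [11:17] → '<<uw>>'.
No capturing groups, so `findall` returns the 2 full match strings.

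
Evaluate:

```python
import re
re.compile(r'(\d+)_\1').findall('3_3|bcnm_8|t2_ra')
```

A backreference is literal: `\1` must see the identical characters the first group matched.
Matches: at [0:3] match '3_3', group 1 = '3'.
With a single group, `findall` returns only what that group captured — 1 item.

['3']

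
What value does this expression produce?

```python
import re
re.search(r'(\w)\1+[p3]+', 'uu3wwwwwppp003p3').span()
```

(0, 3)

`\1` has to match the exact text group 1 already captured.
The match spans [0:3] → 'uu3'.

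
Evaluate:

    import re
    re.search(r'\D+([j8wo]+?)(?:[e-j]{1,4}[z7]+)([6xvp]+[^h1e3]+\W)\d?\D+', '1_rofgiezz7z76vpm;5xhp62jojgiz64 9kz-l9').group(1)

'o'

The pattern matches one or more of a non-digit; then one or more of one of [j8wo] (lazy) (captured); then 1 to 4 of a character in [e-j], then one or more of one of [z7] (non-capturing group); then one or more of one of [6xvp], then one or more of any character except [h1e3], then a non-word character (captured); then optionally a digit, then one or more of a non-digit.
Unlike `match`, `search` isn't anchored — it looks for the pattern anywhere in the string.
The match spans [1:22] → '_rofgiezz7z76vpm;5xhp'.
Captured: group 1 = 'o', group 2 = '6vpm;'.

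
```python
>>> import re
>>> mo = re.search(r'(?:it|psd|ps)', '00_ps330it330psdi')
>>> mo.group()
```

'ps'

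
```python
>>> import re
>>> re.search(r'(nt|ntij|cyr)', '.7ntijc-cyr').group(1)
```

The regex engine tests alternatives in the order written; an earlier branch that matches wins even if a later one would match more.
`search` walks the string left to right and returns the first match it finds.
The match spans [2:4] → 'nt'.
Captured: group 1 = 'nt'.

'nt'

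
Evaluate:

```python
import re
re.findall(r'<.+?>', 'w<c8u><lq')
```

`findall` yields the raw match text (1 of them) because the pattern has no groups.

['<c8u>']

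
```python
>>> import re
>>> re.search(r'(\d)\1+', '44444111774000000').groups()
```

('4',)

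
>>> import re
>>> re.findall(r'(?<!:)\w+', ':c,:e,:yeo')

['eo']

Because the assertion is negative and zero-width, positions next to the forbidden text are skipped.
Since nothing is captured, `findall` lists the 1 matched substring directly.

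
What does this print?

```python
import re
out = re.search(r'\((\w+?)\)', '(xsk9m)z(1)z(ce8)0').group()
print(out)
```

`re.search` scans for the first position where the pattern succeeds.
The match spans [0:7] → '(xsk9m)'.
Captured: group 1 = 'xsk9m'.

(xsk9m)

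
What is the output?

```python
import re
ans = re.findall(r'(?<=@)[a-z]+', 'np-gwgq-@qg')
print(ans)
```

['qg']

The positive lookaround only admits positions where the adjacent text matches; those characters stay outside the span.
Scanning left to right: at [9:11] → 'qg'.
Since nothing is captured, `findall` lists the 1 matched substring directly.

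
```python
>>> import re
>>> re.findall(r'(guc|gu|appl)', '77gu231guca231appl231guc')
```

Alternation isn't longest-match — the leftmost alternative that fits at this position is chosen.
Scanning left to right: at [2:4] match 'gu', group 1 = 'gu'; at [7:10] match 'guc', group 1 = 'guc'; at [14:18] match 'appl', group 1 = 'appl'; at [21:24] match 'guc', group 1 = 'guc'.
One capturing group, so `findall` returns just the captured substring from each match — 4 in all.

['gu', 'guc', 'appl', 'guc']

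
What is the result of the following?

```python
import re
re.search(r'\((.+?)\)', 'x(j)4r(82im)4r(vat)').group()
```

Because the quantifier is non-greedy, it stops expanding at the earliest point where the rest of the pattern can succeed.
Unlike `match`, `search` isn't anchored — it looks for the pattern anywhere in the string.
The match spans [1:4] → '(j)'.
Captured: group 1 = 'j'.

'(j)'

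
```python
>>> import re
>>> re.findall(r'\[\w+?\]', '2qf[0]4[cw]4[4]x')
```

['[0]', '[cw]', '[4]']

Matches: at [3:6] → '[0]'; at [7:11] → '[cw]'; at [12:15] → '[4]'.
`findall` yields the raw match text (3 of them) because the pattern has no groups.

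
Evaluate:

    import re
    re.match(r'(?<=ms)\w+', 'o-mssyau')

None

`re.match` only tries the pattern at the start of the string.
Here position 0 doesn't satisfy it, so the call returns None.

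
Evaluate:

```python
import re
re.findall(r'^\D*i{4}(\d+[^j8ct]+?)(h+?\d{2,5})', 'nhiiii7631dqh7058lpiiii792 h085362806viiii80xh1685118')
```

[('7631dq', 'h7058')]

This matches anchored at the start of the string; then zero or more of a non-digit, then exactly 4 of a literal 'i'; then one or more of a digit, then one or more of any character except [j8ct] (lazy) (captured); then one or more of a literal 'h' (lazy), then 2 to 5 of a digit (captured).
With 2 capturing groups, `findall` returns a 2-tuple per match.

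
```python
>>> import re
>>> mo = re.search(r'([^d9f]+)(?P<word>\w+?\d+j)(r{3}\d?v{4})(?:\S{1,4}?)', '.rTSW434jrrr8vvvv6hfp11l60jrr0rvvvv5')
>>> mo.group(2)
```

Pattern: one or more of any character except [d9f] (captured); then one or more of a word character (lazy), then one or more of a digit, then a literal 'j' (captured as 'word'); then exactly 3 of the literal 'r', then optionally a digit, then exactly 4 of a literal 'v' (captured); then 1 to 4 of a non-whitespace character (lazy) (non-capturing group).
`search` walks the string left to right and returns the first match it finds.
The match spans [0:18] → '.rTSW434jrrr8vvvv6'.
Captured: group 1 = '.rTSW4', group 2 = '34j', group 3 = 'rrr8vvvv'.

'34j'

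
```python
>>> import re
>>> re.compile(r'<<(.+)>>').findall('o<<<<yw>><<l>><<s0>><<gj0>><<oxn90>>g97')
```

['<<yw>><<l>><<s0>><<gj0>><<oxn90']

With a single group, `findall` returns only what that group captured — 1 item.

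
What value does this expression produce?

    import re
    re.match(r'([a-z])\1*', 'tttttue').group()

The backreference `\1` re-matches whatever the first group consumed, character for character.
With `match`, the pattern is implicitly anchored at the beginning.
The match spans [0:5] → 'ttttt'.
Captured: group 1 = 't'.

'ttttt'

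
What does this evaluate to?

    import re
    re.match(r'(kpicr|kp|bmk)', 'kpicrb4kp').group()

'kpicr'

Alternation isn't longest-match — the leftmost alternative that fits at this position is chosen.
With `match`, the pattern is implicitly anchored at the beginning.
The match spans [0:5] → 'kpicr'.
Captured: group 1 = 'kpicr'.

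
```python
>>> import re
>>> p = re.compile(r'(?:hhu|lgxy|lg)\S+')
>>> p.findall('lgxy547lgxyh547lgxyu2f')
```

['lgxy547lgxyh547lgxyu2f']

Scanning left to right: at [0:22] → 'lgxy547lgxyh547lgxyu2f'.
`findall` yields the raw match text (1 of them) because the pattern has no groups.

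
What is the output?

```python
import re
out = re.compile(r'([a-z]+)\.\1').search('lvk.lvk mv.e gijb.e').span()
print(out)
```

The backreference `\1` re-matches whatever the first group consumed, character for character.
`re.search` scans for the first position where the pattern succeeds.
The match spans [0:7] → 'lvk.lvk'.
Captured: group 1 = 'lvk'.

(0, 7)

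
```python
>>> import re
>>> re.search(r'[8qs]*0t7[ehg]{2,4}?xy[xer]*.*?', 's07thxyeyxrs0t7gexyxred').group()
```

Pattern: zero or more of one of [8qs], then the literal '0t7', then 2 to 4 of one of [ehg] (lazy); then the literal 'xy', then zero or more of one of [xer], then zero or more of any character (lazy).
The match spans [11:22] → 's0t7gexyxre'.

's0t7gexyxre'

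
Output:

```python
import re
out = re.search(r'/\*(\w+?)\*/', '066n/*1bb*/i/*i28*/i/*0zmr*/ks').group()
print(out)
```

/*1bb*/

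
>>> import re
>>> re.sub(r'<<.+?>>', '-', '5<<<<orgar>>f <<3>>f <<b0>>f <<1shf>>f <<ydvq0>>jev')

A non-greedy quantifier consumes as few characters as it can — just enough that the remainder of the pattern still matches from where it stops; whatever follows it matches normally.
Matches: at [1:12] → '<<<<orgar>>'; at [14:19] → '<<3>>'; at [21:27] → '<<b0>>'; at [29:37] → '<<1shf>>'; at [39:48] → '<<ydvq0>>'.
Every occurrence is swapped for '-'.

'5-f -f -f -f -jev'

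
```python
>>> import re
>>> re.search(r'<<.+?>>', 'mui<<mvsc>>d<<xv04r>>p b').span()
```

(3, 11)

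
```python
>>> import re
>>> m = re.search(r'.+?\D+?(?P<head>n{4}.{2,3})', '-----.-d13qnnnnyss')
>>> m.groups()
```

('nnnnyss',)

The pattern matches one or more of any character (lazy); then one or more of a non-digit (lazy); then exactly 4 of a literal 'n', then 2 to 3 of any character (captured as 'head').
Unlike `match`, `search` isn't anchored — it looks for the pattern anywhere in the string.
The match spans [0:18] → '-----.-d13qnnnnyss'.
Captured: group 1 = 'nnnnyss'.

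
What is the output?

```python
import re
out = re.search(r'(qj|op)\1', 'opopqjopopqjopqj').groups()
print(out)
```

('op',)

The backreference `\1` re-matches whatever the first group consumed, character for character.
`re.search` scans for the first position where the pattern succeeds.
The match spans [0:4] → 'opop'.
Captured: group 1 = 'op'.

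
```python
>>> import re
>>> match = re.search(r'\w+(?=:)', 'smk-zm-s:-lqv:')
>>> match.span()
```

(7, 8)

The `(?=…)`/`(?<=…)` assertion just peeks at neighbouring text; it doesn't advance the match position.
`re.search` tries every starting position until one works.
The match spans [7:8] → 's'.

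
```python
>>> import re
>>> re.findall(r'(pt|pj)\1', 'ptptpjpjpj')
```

`\1` is not a pattern — it's the concrete string captured by group 1, re-applied verbatim.
With a single group, `findall` returns only what that group captured — 2 items.

['pt', 'pj']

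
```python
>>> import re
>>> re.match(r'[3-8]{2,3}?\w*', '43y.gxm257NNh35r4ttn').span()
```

With `match`, the pattern is implicitly anchored at the beginning.
The match spans [0:3] → '43y'.

(0, 3)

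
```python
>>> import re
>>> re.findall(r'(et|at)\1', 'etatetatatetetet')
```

['at', 'et']

The backreference `\1` re-matches whatever the first group consumed, character for character.
Matches: at [6:10] match 'atat', group 1 = 'at'; at [10:14] match 'etet', group 1 = 'et'.
`findall` collects group 1 from each match (2 total).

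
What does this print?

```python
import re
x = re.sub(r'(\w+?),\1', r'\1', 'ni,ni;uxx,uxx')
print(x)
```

ni;uxx

The backreference `\1` re-matches whatever the first group consumed, character for character.
Matches: at [0:5] → 'ni,ni'; at [6:13] → 'uxx,uxx'.
The replacement refers to a captured group, so each match is rewritten using its own captured text.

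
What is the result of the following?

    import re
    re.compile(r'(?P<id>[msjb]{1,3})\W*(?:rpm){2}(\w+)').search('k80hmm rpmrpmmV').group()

'mm rpmrpmmV'

This matches 1 to 3 of one of [msjb] (captured as 'id'); then zero or more of a non-word character, then the literal 'rpm' repeated 2 times; then one or more of a word character (captured).
`re.search` tries every starting position until one works.
The match spans [4:15] → 'mm rpmrpmmV'.
Captured: group 1 = 'mm', group 2 = 'mV'.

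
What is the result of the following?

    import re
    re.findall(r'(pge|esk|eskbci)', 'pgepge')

['pge', 'pge']

Walking the string: at [0:3] match 'pge', group 1 = 'pge'; at [3:6] match 'pge', group 1 = 'pge'.
One capturing group, so `findall` returns just the captured substring from each match — 2 in all.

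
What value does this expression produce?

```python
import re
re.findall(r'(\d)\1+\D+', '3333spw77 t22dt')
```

After group 1 captures some text, `\1` only succeeds where that same text appears again.
With a single group, `findall` returns only what that group captured — 3 items.

['3', '7', '2']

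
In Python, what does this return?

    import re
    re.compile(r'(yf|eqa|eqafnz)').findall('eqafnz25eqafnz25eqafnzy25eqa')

['eqa', 'eqa', 'eqa', 'eqa']

The regex engine tests alternatives in the order written; an earlier branch that matches wins even if a later one would match more.
Because there's exactly one group, `findall` drops the full match and keeps group 1 from each hit.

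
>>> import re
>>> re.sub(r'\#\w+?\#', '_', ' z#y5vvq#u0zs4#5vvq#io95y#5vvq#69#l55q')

Each match is replaced by '_'.

' z_u0zs4_io95y_69#l55q'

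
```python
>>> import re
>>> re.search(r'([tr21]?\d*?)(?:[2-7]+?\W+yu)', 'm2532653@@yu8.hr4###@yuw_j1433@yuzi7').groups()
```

The match spans [1:12] → '2532653@@yu'.
Captured: group 1 = '2'.

('2',)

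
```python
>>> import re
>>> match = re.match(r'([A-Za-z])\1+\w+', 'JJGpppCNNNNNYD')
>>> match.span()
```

After group 1 captures some text, `\1` only succeeds where that same text appears again.
`re.match` only tries the pattern at the start of the string.
The match spans [0:14] → 'JJGpppCNNNNNYD'.
Captured: group 1 = 'J'.

(0, 14)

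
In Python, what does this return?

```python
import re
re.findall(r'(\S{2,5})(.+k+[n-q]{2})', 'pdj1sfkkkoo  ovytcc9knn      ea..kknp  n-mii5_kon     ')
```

The pattern matches 2 to 5 of a non-whitespace character (captured); then one or more of any character, then one or more of the literal 'k', then exactly 2 of a character in [n-q] (captured).
Matches: at [0:49] match 'pdj1sfkkkoo  ovytcc9knn      ea..kknp  n-mii5_kon', groups = ('pdj1s', 'fkkkoo  ovytcc9knn      ea..kknp  n-mii5_kon').
With 2 capturing groups, `findall` returns a 2-tuple per match.

[('pdj1s', 'fkkkoo  ovytcc9knn      ea..kknp  n-mii5_kon')]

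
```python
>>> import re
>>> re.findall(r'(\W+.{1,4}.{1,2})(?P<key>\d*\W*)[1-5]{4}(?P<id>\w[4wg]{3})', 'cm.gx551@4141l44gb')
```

[('.gx551@', '', 'l44g')]

Pattern: one or more of a non-word character, then 1 to 4 of any character, then 1 to 2 of any character (captured); then zero or more of a digit, then zero or more of a non-word character (captured as 'key'); then exactly 4 of a character in [1-5]; then a word character, then exactly 3 of one of [4wg] (captured as 'id').
3 groups means the one result is a tuple of 3 captured strings — 1 here.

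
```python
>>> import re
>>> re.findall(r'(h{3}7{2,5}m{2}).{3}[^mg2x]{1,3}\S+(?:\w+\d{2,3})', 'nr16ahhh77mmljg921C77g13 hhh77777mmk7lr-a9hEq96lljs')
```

The pattern matches exactly 3 of the literal 'h', then 2 to 5 of the literal '7', then exactly 2 of the literal 'm' (captured); then exactly 3 of any character, then 1 to 3 of any character except [mg2x]; then one or more of a non-whitespace character; then one or more of a word character, then 2 to 3 of a digit (non-capturing group).
Walking the string: at [5:24] match 'hhh77mmljg921C77g13', group 1 = 'hhh77mm'; at [25:47] match 'hhh77777mmk7lr-a9hEq96', group 1 = 'hhh77777mm'.
With a single group, `findall` returns only what that group captured — 2 items.

['hhh77mm', 'hhh77777mm']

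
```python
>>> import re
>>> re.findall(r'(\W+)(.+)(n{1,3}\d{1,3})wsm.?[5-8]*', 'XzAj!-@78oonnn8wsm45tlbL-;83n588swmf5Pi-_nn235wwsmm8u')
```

Pattern: one or more of a non-word character (captured); then one or more of any character (captured); then 1 to 3 of the literal 'n', then 1 to 3 of a digit (captured); then the literal 'wsm', then optionally any character, then zero or more of a character in [5-8].
3 groups means the one result is a tuple of 3 captured strings — 1 here.

[('!-@', '78oonn', 'n8')]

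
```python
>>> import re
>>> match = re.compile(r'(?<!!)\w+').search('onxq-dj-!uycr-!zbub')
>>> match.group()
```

Because the assertion is negative and zero-width, positions next to the forbidden text are skipped.
`search` walks the string left to right and returns the first match it finds.
The match spans [0:4] → 'onxq'.

'onxq'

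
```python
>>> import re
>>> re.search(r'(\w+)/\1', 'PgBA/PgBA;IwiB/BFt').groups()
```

('PgBA',)

A backreference is literal: `\1` must see the identical characters the first group matched.
`re.search` tries every starting position until one works.
The match spans [0:9] → 'PgBA/PgBA'.
Captured: group 1 = 'PgBA'.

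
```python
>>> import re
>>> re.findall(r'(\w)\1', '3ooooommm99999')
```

['o', 'o', 'm', '9', '9']

A backreference is literal: `\1` must see the identical characters the first group matched.
Scanning left to right: at [1:3] match 'oo', group 1 = 'o'; at [3:5] match 'oo', group 1 = 'o'; at [6:8] match 'mm', group 1 = 'm'; at [9:11] match '99', group 1 = '9'; at [11:13] match '99', group 1 = '9'.
`findall` collects group 1 from each match (5 total).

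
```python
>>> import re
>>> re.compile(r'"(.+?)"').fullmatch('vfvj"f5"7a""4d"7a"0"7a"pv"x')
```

None

`fullmatch` succeeds only if the pattern covers the string from start to end.
Here the string isn't matched end-to-end, so the call returns None.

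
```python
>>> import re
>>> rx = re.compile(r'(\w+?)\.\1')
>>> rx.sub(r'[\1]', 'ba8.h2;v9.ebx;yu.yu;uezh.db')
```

A backreference is literal: `\1` must see the identical characters the first group matched.
Matches: at [14:19] → 'yu.yu'.
`\1` in the replacement pulls in group 1's text for each match.

'ba8.h2;v9.ebx;[yu];uezh.db'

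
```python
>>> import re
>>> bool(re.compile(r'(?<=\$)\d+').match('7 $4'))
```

False

Because the assertion is zero-width, the text it checks is not consumed and won't appear in the result.
`match` is anchored at position 0; if the pattern doesn't fit there, it returns None.
Here the pattern fails at index 0, so the call returns None, and `bool(None)` is False.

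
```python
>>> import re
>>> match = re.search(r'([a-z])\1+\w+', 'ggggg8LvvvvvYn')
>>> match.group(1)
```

'g'

`\1` is not a pattern — it's the concrete string captured by group 1, re-applied verbatim.
`search` walks the string left to right and returns the first match it finds.
The match spans [0:14] → 'ggggg8LvvvvvYn'.
Captured: group 1 = 'g'.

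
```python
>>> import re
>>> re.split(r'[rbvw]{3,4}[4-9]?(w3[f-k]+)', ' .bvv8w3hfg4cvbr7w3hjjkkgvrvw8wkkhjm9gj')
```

This matches 3 to 4 of one of [rbvw], then optionally a character in [4-9]; then the literal 'w3', then one or more of a character in [f-k] (captured).
Matches to split on: at [2:11] → 'bvv8w3hfg'; at [13:25] → 'vbr7w3hjjkkg'.
Because the pattern has a capturing group, `split` also inserts each captured text between the pieces.

[' .', 'w3hfg', '4c', 'w3hjjkkg', 'vrvw8wkkhjm9gj']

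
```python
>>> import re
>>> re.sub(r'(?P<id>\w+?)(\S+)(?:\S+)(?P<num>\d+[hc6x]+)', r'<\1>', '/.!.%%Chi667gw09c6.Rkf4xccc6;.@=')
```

'/.!.%%<C>;.@='

`\1` in the replacement pulls in group 1's text for each match.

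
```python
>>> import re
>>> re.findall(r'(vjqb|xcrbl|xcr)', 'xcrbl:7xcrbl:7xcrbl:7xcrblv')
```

['xcrbl', 'xcrbl', 'xcrbl', 'xcrbl']

`|` is ordered: at each position the engine commits to the first alternative that works.
Walking the string: at [0:5] match 'xcrbl', group 1 = 'xcrbl'; at [7:12] match 'xcrbl', group 1 = 'xcrbl'; at [14:19] match 'xcrbl', group 1 = 'xcrbl'; at [21:26] match 'xcrbl', group 1 = 'xcrbl'.
`findall` collects group 1 from each match (4 total).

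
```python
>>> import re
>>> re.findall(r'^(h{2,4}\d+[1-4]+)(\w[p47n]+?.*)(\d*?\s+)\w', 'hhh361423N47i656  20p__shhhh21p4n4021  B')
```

[('hhh361423', 'N47i656  20p__shhhh21p4n4021 ', ' ')]

Pattern: anchored at the start of the string; then 2 to 4 of a literal 'h', then one or more of a digit, then one or more of a character in [1-4] (captured); then a word character, then one or more of one of [p47n] (lazy), then zero or more of any character (captured); then zero or more of a digit (lazy), then one or more of whitespace (captured); then a word character.
Scanning left to right: at [0:40] match 'hhh361423N47i656  20p__shhhh21p4n4021  B', groups = ('hhh361423', 'N47i656  20p__shhhh21p4n4021 ', ' ').
With 3 capturing groups, `findall` returns a 3-tuple per match.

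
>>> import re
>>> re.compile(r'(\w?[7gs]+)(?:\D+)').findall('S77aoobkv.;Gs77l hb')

['S77', '77']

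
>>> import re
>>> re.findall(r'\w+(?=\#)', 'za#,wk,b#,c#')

['za', 'b', 'c']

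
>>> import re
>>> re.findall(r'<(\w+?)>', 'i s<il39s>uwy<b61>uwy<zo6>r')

['il39s', 'b61', 'zo6']

Matches: at [3:10] match '<il39s>', group 1 = 'il39s'; at [13:18] match '<b61>', group 1 = 'b61'; at [21:26] match '<zo6>', group 1 = 'zo6'.
With a single group, `findall` returns only what that group captured — 3 items.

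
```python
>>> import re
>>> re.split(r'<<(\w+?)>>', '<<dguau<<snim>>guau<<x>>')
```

`re.split` interleaves the captured-group text with the surrounding fragments.

['<<dguau', 'snim', 'guau', 'x', '']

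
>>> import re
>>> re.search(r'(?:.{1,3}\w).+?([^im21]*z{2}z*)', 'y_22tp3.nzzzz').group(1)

'p3.nzzzz'

The match spans [0:13] → 'y_22tp3.nzzzz'.
Captured: group 1 = 'p3.nzzzz'.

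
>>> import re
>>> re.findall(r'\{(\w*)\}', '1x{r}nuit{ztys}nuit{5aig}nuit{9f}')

Because there's exactly one group, `findall` drops the full match and keeps group 1 from each hit.

['r', 'ztys', '5aig', '9f']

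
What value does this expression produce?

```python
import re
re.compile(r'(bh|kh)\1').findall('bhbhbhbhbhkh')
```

`\1` is not a pattern — it's the concrete string captured by group 1, re-applied verbatim.
Because there's exactly one group, `findall` drops the full match and keeps group 1 from each hit.

['bh', 'bh']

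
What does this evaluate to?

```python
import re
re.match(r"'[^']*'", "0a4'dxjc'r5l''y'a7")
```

None

`re.match` only tries the pattern at the start of the string.
Here the pattern fails at index 0, so the call returns None.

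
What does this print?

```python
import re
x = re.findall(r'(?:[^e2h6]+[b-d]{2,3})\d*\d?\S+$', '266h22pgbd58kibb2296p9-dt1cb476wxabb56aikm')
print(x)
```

['pgbd58kibb2296p9-dt1cb476wxabb56aikm']

With no groups in the pattern, `findall` gives back each whole match — 1 here.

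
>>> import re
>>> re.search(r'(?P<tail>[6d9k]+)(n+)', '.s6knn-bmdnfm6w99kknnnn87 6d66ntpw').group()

'6knn'

Pattern: one or more of one of [6d9k] (captured as 'tail'); then one or more of a literal 'n' (captured).
The match spans [2:6] → '6knn'.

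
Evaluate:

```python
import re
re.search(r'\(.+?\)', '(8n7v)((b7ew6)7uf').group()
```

A `+?`/`*?`/`{m,n}?` starts at its minimum and grows only as far as needed for what follows to match.
`re.search` tries every starting position until one works.
The match spans [0:6] → '(8n7v)'.

'(8n7v)'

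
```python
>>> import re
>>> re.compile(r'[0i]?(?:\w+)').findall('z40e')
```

Pattern: optionally one of [0i]; then one or more of a word character (non-capturing group).
Matches: at [0:4] → 'z40e'.
`findall` yields the raw match text (1 of them) because the pattern has no groups.

['z40e']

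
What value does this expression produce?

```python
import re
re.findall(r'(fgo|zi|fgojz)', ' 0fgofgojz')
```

The regex engine tests alternatives in the order written; an earlier branch that matches wins even if a later one would match more.
Scanning left to right: at [2:5] match 'fgo', group 1 = 'fgo'; at [5:8] match 'fgo', group 1 = 'fgo'.
Because there's exactly one group, `findall` drops the full match and keeps group 1 from each hit.

['fgo', 'fgo']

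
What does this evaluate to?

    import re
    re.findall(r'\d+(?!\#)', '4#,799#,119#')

Because the assertion is negative and zero-width, positions next to the forbidden text are skipped.
Since nothing is captured, `findall` lists the 2 matched substrings directly.

['79', '11']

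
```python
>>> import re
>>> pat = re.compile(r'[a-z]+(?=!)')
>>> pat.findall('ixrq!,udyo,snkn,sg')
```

['ixrq']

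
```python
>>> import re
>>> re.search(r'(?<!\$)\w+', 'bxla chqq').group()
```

'bxla'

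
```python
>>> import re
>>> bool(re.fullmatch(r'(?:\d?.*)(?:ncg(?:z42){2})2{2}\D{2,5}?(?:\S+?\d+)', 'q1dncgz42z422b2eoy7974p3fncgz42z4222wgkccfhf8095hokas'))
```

False

This matches optionally a digit, then zero or more of any character (non-capturing group); then the literal 'ncg', then the literal 'z42' repeated 2 times (non-capturing group); then exactly 2 of a literal '2', then 2 to 5 of a non-digit (lazy); then one or more of a non-whitespace character (lazy), then one or more of a digit (non-capturing group).
`fullmatch` succeeds only if the pattern covers the string from start to end.
Here the pattern can't cover the whole string, so the call returns None, and `bool(None)` is False.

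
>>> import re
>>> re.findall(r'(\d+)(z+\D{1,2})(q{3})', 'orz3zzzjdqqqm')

[('3', 'zzzjd', 'qqq')]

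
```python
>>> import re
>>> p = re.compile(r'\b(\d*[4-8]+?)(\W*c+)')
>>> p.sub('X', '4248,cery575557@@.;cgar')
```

'Xery575557@@.;cgar'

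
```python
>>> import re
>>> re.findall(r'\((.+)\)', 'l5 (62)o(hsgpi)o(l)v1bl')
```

['62)o(hsgpi)o(l']

Walking the string: at [3:19] match '(62)o(hsgpi)o(l)', group 1 = '62)o(hsgpi)o(l'.
Because there's exactly one group, `findall` drops the full match and keeps group 1 from the one hit.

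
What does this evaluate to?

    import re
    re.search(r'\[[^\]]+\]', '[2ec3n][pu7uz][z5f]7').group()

The match spans [0:7] → '[2ec3n]'.

'[2ec3n]'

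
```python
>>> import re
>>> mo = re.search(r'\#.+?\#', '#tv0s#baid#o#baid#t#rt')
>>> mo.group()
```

The match spans [0:6] → '#tv0s#'.

'#tv0s#'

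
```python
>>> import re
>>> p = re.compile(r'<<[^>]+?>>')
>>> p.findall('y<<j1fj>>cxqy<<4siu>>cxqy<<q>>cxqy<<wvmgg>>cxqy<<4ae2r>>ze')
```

['<<j1fj>>', '<<4siu>>', '<<q>>', '<<wvmgg>>', '<<4ae2r>>']

Scanning left to right: at [1:9] → '<<j1fj>>'; at [13:21] → '<<4siu>>'; at [25:30] → '<<q>>'; at [34:43] → '<<wvmgg>>'; at [47:56] → '<<4ae2r>>'.
No capturing groups, so `findall` returns the 5 full match strings.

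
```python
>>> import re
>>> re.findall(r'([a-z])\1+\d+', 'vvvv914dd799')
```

The backreference `\1` re-matches whatever the first group consumed, character for character.
One capturing group, so `findall` returns just the captured substring from each match — 2 in all.

['v', 'd']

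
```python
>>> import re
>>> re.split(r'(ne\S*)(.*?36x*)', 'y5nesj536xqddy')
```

['y5', 'nesj5', '36x', 'qddy']

Pattern: the literal 'ne', then zero or more of a non-whitespace character (captured); then zero or more of any character (lazy), then the literal '36', then zero or more of a literal 'x' (captured).
Matches to split on: at [2:10] → 'nesj536x'.
Because the pattern has a capturing group, `split` also inserts each captured text between the pieces.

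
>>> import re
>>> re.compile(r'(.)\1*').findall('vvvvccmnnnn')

['v', 'c', 'm', 'n']

`\1` is not a pattern — it's the concrete string captured by group 1, re-applied verbatim.
Scanning left to right: at [0:4] match 'vvvv', group 1 = 'v'; at [4:6] match 'cc', group 1 = 'c'; at [6:7] match 'm', group 1 = 'm'; at [7:11] match 'nnnn', group 1 = 'n'.
Because there's exactly one group, `findall` drops the full match and keeps group 1 from each hit.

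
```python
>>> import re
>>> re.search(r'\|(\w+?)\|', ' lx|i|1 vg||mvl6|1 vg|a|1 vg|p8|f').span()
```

(3, 6)

`re.search` scans for the first position where the pattern succeeds.
The match spans [3:6] → '|i|'.
Captured: group 1 = 'i'.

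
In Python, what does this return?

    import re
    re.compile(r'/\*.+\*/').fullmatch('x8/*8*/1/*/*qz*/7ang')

`re.fullmatch` is like wrapping the pattern in `^…$` (in single-line mode).
Here there's no way to consume every character, so the call returns None.

None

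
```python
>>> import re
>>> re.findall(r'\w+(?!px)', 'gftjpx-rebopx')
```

A negative assertion filters positions out without eating any characters.
Scanning left to right: at [0:6] → 'gftjpx'; at [7:13] → 'rebopx'.
No capturing groups, so `findall` returns the 2 full match strings.

['gftjpx', 'rebopx']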